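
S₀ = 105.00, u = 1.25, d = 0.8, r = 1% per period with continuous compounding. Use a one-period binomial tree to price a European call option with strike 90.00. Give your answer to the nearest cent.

19.06

Risk-neutral probability p = (e^0.01 − 0.8)/(1.25 − 0.8) = 0.2101/0.4500 = 0.4668
Terminal stock prices: S_u = 131.2, S_d = 84
Terminal payoffs (S − K): max(41.25, 0) = 41.25, max(-6, 0) = 0
Node 0 (S = 105): V_0 = e^(−0.01)·[0.4668·41.2500 + 0.5332·0.0000] = 19.0630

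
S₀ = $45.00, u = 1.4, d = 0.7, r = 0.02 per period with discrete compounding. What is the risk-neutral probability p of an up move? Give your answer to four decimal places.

Risk-neutral probability p = (1 + 0.02 − 0.7)/(1.4 − 0.7) = 0.3200/0.7000 = 0.4571

p = 0.4571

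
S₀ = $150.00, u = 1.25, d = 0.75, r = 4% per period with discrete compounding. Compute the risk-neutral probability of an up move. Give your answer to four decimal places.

Risk-neutral probability p = (1 + 0.04 − 0.75)/(1.25 − 0.75) = 0.2900/0.5000 = 0.5800

p = 0.5800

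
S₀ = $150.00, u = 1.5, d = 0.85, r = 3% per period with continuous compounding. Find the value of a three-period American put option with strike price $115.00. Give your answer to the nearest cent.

$7.88

Risk-neutral probability p = (e^0.03 − 0.85)/(1.5 − 0.85) = 0.1805/0.6500 = 0.2776
Terminal stock prices: S_uuu = 506.2, S_uud = 286.9, S_udd = 162.6, S_ddd = 92.12
Terminal payoffs (K − S): max(-391.2, 0) = 0, max(-171.9, 0) = 0, max(-47.56, 0) = 0, max(22.88, 0) = 22.88
Node uu (S = 337.5): continuation = e^(−0.03)·[0.2776·0.0000 + 0.7224·0.0000] = 0.0000; exercise value = 0.0000 ≤ continuation, so V_uu = 0.0000
Node ud (S = 191.2): continuation = e^(−0.03)·[0.2776·0.0000 + 0.7224·0.0000] = 0.0000; exercise value = 0.0000 ≤ continuation, so V_ud = 0.0000
Node dd (S = 108.4): continuation = e^(−0.03)·[0.2776·0.0000 + 0.7224·22.8813] = 16.0404; exercise value = 6.6250 ≤ continuation, so V_dd = 16.0404
Node u (S = 225): continuation = e^(−0.03)·[0.2776·0.0000 + 0.7224·0.0000] = 0.0000; exercise value = 0.0000 ≤ continuation, so V_u = 0.0000
Node d (S = 127.5): continuation = e^(−0.03)·[0.2776·0.0000 + 0.7224·16.0404] = 11.2448; exercise value = 0.0000 ≤ continuation, so V_d = 11.2448
Node 0 (S = 150): continuation = e^(−0.03)·[0.2776·0.0000 + 0.7224·11.2448] = 7.8829; exercise value = 0.0000 ≤ continuation, so V_0 = 7.8829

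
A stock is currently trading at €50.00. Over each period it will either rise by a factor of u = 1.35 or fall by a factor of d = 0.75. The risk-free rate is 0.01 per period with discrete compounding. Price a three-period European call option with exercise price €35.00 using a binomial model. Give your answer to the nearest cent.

Risk-neutral probability p = (1 + 0.01 − 0.75)/(1.35 − 0.75) = 0.2600/0.6000 = 0.4333
Terminal stock prices: S_uuu = 123, S_uud = 68.34, S_udd = 37.97, S_ddd = 21.09
Terminal payoffs (S − K): max(88.02, 0) = 88.02, max(33.34, 0) = 33.34, max(2.969, 0) = 2.969, max(-13.91, 0) = 0
Node uu (S = 91.13): V_uu = 1/1.01·[0.4333·88.0188 + 0.5667·33.3438] = 56.4715
Node ud (S = 50.62): V_ud = 1/1.01·[0.4333·33.3438 + 0.5667·2.9688] = 15.9715
Node dd (S = 28.12): V_dd = 1/1.01·[0.4333·2.9688 + 0.5667·0.0000] = 1.2737
Node u (S = 67.5): V_u = 1/1.01·[0.4333·56.4715 + 0.5667·15.9715] = 33.1896
Node d (S = 37.5): V_d = 1/1.01·[0.4333·15.9715 + 0.5667·1.2737] = 7.5671
Node 0 (S = 50): V_0 = 1/1.01·[0.4333·33.1896 + 0.5667·7.5671] = 18.4853

€18.49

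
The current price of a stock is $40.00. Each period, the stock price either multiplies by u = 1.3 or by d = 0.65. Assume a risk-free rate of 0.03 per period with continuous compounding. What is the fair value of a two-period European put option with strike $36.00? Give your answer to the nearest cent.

$4.10

Risk-neutral probability p = (e^0.03 − 0.65)/(1.3 − 0.65) = 0.3805/0.6500 = 0.5853
Terminal stock prices: S_uu = 67.6, S_ud = 33.8, S_dd = 16.9
Terminal payoffs (K − S): max(-31.6, 0) = 0, max(2.2, 0) = 2.2, max(19.1, 0) = 19.1
Node u (S = 52): V_u = e^(−0.03)·[0.5853·0.0000 + 0.4147·2.2000] = 0.8853
Node d (S = 26): V_d = e^(−0.03)·[0.5853·2.2000 + 0.4147·19.1000] = 8.9360
Node 0 (S = 40): V_0 = e^(−0.03)·[0.5853·0.8853 + 0.4147·8.9360] = 4.0990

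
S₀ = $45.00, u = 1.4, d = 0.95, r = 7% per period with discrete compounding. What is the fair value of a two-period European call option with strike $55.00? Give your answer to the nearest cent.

$3.72

Risk-neutral probability p = (1 + 0.07 − 0.95)/(1.4 − 0.95) = 0.1200/0.4500 = 0.2667
Terminal stock prices: S_uu = 88.2, S_ud = 59.85, S_dd = 40.61
Terminal payoffs (S − K): max(33.2, 0) = 33.2, max(4.85, 0) = 4.85, max(-14.39, 0) = 0
Node u (S = 63): V_u = 1/1.07·[0.2667·33.2000 + 0.7333·4.8500] = 11.5981
Node d (S = 42.75): V_d = 1/1.07·[0.2667·4.8500 + 0.7333·0.0000] = 1.2087
Node 0 (S = 45): V_0 = 1/1.07·[0.2667·11.5981 + 0.7333·1.2087] = 3.7189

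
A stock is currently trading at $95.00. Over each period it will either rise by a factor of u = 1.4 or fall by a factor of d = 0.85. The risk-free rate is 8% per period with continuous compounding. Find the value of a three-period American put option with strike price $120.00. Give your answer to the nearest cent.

$25.00

Risk-neutral probability p = (e^0.08 − 0.85)/(1.4 − 0.85) = 0.2333/0.5500 = 0.4242
Terminal stock prices: S_uuu = 260.7, S_uud = 158.3, S_udd = 96.09, S_ddd = 58.34
Terminal payoffs (K − S): max(-140.7, 0) = 0, max(-38.27, 0) = 0, max(23.91, 0) = 23.91, max(61.66, 0) = 61.66
Node uu (S = 186.2): continuation = e^(−0.08)·[0.4242·0.0000 + 0.5758·0.0000] = 0.0000; exercise value = 0.0000 ≤ continuation, so V_uu = 0.0000
Node ud (S = 113): continuation = e^(−0.08)·[0.4242·0.0000 + 0.5758·23.9075] = 12.7085; exercise value = 6.9500 ≤ continuation, so V_ud = 12.7085
Node dd (S = 68.64): continuation = e^(−0.08)·[0.4242·23.9075 + 0.5758·61.6581] = 42.1365; exercise value = 51.3625 > continuation, so V_dd = 51.3625 (exercise)
Node u (S = 133): continuation = e^(−0.08)·[0.4242·0.0000 + 0.5758·12.7085] = 6.7554; exercise value = 0.0000 ≤ continuation, so V_u = 6.7554
Node d (S = 80.75): continuation = e^(−0.08)·[0.4242·12.7085 + 0.5758·51.3625] = 32.2787; exercise value = 39.2500 > continuation, so V_d = 39.2500 (exercise)
Node 0 (S = 95): continuation = e^(−0.08)·[0.4242·6.7554 + 0.5758·39.2500] = 23.5092; exercise value = 25.0000 > continuation, so V_0 = 25.0000 (exercise)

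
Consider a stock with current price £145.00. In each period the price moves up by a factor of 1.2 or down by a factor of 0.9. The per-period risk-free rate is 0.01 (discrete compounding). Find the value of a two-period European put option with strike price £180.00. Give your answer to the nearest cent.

£35.25

Risk-neutral probability p = (1 + 0.01 − 0.9)/(1.2 − 0.9) = 0.1100/0.3000 = 0.3667
Terminal stock prices: S_uu = 208.8, S_ud = 156.6, S_dd = 117.5
Terminal payoffs (K − S): max(-28.8, 0) = 0, max(23.4, 0) = 23.4, max(62.55, 0) = 62.55
Node u (S = 174): V_u = 1/1.01·[0.3667·0.0000 + 0.6333·23.4000] = 14.6733
Node d (S = 130.5): V_d = 1/1.01·[0.3667·23.4000 + 0.6333·62.5500] = 47.7178
Node 0 (S = 145): V_0 = 1/1.01·[0.3667·14.6733 + 0.6333·47.7178] = 35.2490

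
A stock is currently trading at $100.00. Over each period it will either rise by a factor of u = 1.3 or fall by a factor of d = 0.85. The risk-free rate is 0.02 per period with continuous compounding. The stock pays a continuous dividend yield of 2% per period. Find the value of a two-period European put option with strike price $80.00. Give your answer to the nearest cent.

$3.31

Per-period risk-free factor R = e^0.02 = 1.0202; dividend-adjusted growth = e^(0.02−0.02) = 1.0000.
Risk-neutral probability p = (1.0000 − 0.85)/(1.3 − 0.85) = 0.1500/0.4500 = 0.3333
Terminal stock prices: S_uu = 169, S_ud = 110.5, S_dd = 72.25
Terminal payoffs (K − S): max(-89, 0) = 0, max(-30.5, 0) = 0, max(7.75, 0) = 7.75
Node u (S = 130): V_u = e^(−0.02)·[0.3333·0.0000 + 0.6667·0.0000] = 0.0000
Node d (S = 85): V_d = e^(−0.02)·[0.3333·0.0000 + 0.6667·7.7500] = 5.0644
Node 0 (S = 100): V_0 = e^(−0.02)·[0.3333·0.0000 + 0.6667·5.0644] = 3.3094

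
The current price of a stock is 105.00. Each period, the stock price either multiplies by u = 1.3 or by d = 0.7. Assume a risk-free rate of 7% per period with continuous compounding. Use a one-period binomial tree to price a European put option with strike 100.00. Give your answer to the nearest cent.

Risk-neutral probability p = (e^0.07 − 0.7)/(1.3 − 0.7) = 0.3725/0.6000 = 0.6208
Terminal stock prices: S_u = 136.5, S_d = 73.5
Terminal payoffs (K − S): max(-36.5, 0) = 0, max(26.5, 0) = 26.5
Node 0 (S = 105): V_0 = e^(−0.07)·[0.6208·0.0000 + 0.3792·26.5000] = 9.3683

9.37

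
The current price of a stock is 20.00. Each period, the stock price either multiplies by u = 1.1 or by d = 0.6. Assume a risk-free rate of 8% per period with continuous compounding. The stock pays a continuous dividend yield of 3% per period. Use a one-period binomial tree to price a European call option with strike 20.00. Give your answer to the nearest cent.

1.67

Per-period risk-free factor R = e^0.08 = 1.0833; dividend-adjusted growth = e^(0.08−0.03) = 1.0513.
Risk-neutral probability p = (1.0513 − 0.6)/(1.1 − 0.6) = 0.4513/0.5000 = 0.9025
Terminal stock prices: S_u = 22, S_d = 12
Terminal payoffs (S − K): max(2, 0) = 2, max(-8, 0) = 0
Node 0 (S = 20): V_0 = e^(−0.08)·[0.9025·2.0000 + 0.0975·0.0000] = 1.6663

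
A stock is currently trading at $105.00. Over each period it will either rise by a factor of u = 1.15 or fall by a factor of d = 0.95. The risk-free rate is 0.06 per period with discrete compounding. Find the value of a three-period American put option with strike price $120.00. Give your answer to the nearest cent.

$15.00

Risk-neutral probability p = (1 + 0.06 − 0.95)/(1.15 − 0.95) = 0.1100/0.2000 = 0.5500
Terminal stock prices: S_uuu = 159.7, S_uud = 131.9, S_udd = 109, S_ddd = 90.02
Terminal payoffs (K − S): max(-39.69, 0) = 0, max(-11.92, 0) = 0, max(11.02, 0) = 11.02, max(29.98, 0) = 29.98
Node uu (S = 138.9): continuation = 1/1.06·[0.5500·0.0000 + 0.4500·0.0000] = 0.0000; exercise value = 0.0000 ≤ continuation, so V_uu = 0.0000
Node ud (S = 114.7): continuation = 1/1.06·[0.5500·0.0000 + 0.4500·11.0231] = 4.6796; exercise value = 5.2875 > continuation, so V_ud = 5.2875 (exercise)
Node dd (S = 94.76): continuation = 1/1.06·[0.5500·11.0231 + 0.4500·29.9756] = 18.4450; exercise value = 25.2375 > continuation, so V_dd = 25.2375 (exercise)
Node u (S = 120.7): continuation = 1/1.06·[0.5500·0.0000 + 0.4500·5.2875] = 2.2447; exercise value = 0.0000 ≤ continuation, so V_u = 2.2447
Node d (S = 99.75): continuation = 1/1.06·[0.5500·5.2875 + 0.4500·25.2375] = 13.4575; exercise value = 20.2500 > continuation, so V_d = 20.2500 (exercise)
Node 0 (S = 105): continuation = 1/1.06·[0.5500·2.2447 + 0.4500·20.2500] = 9.7614; exercise value = 15.0000 > continuation, so V_0 = 15.0000 (exercise)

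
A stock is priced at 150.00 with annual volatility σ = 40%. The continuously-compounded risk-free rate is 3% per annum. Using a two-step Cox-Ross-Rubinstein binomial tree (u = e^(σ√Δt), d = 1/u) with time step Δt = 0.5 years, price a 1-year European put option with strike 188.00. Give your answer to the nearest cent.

47.81

CRR parameters: u = e^(σ√Δt) = e^(0.4·√0.5) = 1.3269, d = 1/u = 0.7536
Per-period rate: rΔt = 0.03·0.5 = 0.015, so R = e^0.015 = 1.0151
Risk-neutral probability p = (e^0.015 − 0.7536)/(1.3269 − 0.7536) = 0.2615/0.5733 = 0.4561
Terminal stock prices: S_uu = 264.1, S_ud = 150, S_dd = 85.2
Terminal payoffs (K − S): max(-76.1, 0) = 0, max(38, 0) = 38, max(102.8, 0) = 102.8
Node u (S = 199): V_u = e^(−0.015)·[0.4561·0.0000 + 0.5439·38.0000] = 20.3597
Node d (S = 113): V_d = e^(−0.015)·[0.4561·38.0000 + 0.5439·102.8044] = 72.1553
Node 0 (S = 150): V_0 = e^(−0.015)·[0.4561·20.3597 + 0.5439·72.1553] = 47.8078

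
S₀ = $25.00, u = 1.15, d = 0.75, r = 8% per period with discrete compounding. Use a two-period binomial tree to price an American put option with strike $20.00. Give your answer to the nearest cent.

Risk-neutral probability p = (1 + 0.08 − 0.75)/(1.15 − 0.75) = 0.3300/0.4000 = 0.8250
Terminal stock prices: S_uu = 33.06, S_ud = 21.56, S_dd = 14.06
Terminal payoffs (K − S): max(-13.06, 0) = 0, max(-1.562, 0) = 0, max(5.938, 0) = 5.938
Node u (S = 28.75): continuation = 1/1.08·[0.8250·0.0000 + 0.1750·0.0000] = 0.0000; exercise value = 0.0000 ≤ continuation, so V_u = 0.0000
Node d (S = 18.75): continuation = 1/1.08·[0.8250·0.0000 + 0.1750·5.9375] = 0.9621; exercise value = 1.2500 > continuation, so V_d = 1.2500 (exercise)
Node 0 (S = 25): continuation = 1/1.08·[0.8250·0.0000 + 0.1750·1.2500] = 0.2025; exercise value = 0.0000 ≤ continuation, so V_0 = 0.2025

$0.20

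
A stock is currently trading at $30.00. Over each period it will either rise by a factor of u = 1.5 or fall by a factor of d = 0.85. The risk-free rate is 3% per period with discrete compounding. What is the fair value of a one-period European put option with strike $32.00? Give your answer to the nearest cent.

$4.56

Risk-neutral probability p = (1 + 0.03 − 0.85)/(1.5 − 0.85) = 0.1800/0.6500 = 0.2769
Terminal stock prices: S_u = 45, S_d = 25.5
Terminal payoffs (K − S): max(-13, 0) = 0, max(6.5, 0) = 6.5
Node 0 (S = 30): V_0 = 1/1.03·[0.2769·0.0000 + 0.7231·6.5000] = 4.5631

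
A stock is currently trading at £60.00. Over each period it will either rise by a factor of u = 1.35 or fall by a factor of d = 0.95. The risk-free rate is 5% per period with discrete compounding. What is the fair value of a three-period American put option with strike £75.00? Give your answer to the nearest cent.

£15.00

Risk-neutral probability p = (1 + 0.05 − 0.95)/(1.35 − 0.95) = 0.1000/0.4000 = 0.2500
Terminal stock prices: S_uuu = 147.6, S_uud = 103.9, S_udd = 73.1, S_ddd = 51.44
Terminal payoffs (K − S): max(-72.62, 0) = 0, max(-28.88, 0) = 0, max(1.898, 0) = 1.898, max(23.56, 0) = 23.56
Node uu (S = 109.4): continuation = 1/1.05·[0.2500·0.0000 + 0.7500·0.0000] = 0.0000; exercise value = 0.0000 ≤ continuation, so V_uu = 0.0000
Node ud (S = 76.95): continuation = 1/1.05·[0.2500·0.0000 + 0.7500·1.8975] = 1.3554; exercise value = 0.0000 ≤ continuation, so V_ud = 1.3554
Node dd (S = 54.15): continuation = 1/1.05·[0.2500·1.8975 + 0.7500·23.5575] = 17.2786; exercise value = 20.8500 > continuation, so V_dd = 20.8500 (exercise)
Node u (S = 81): continuation = 1/1.05·[0.2500·0.0000 + 0.7500·1.3554] = 0.9681; exercise value = 0.0000 ≤ continuation, so V_u = 0.9681
Node d (S = 57): continuation = 1/1.05·[0.2500·1.3554 + 0.7500·20.8500] = 15.2156; exercise value = 18.0000 > continuation, so V_d = 18.0000 (exercise)
Node 0 (S = 60): continuation = 1/1.05·[0.2500·0.9681 + 0.7500·18.0000] = 13.0876; exercise value = 15.0000 > continuation, so V_0 = 15.0000 (exercise)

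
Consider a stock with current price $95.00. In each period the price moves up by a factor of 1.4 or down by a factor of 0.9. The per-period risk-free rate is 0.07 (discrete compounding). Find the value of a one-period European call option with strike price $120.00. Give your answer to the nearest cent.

$4.13

Risk-neutral probability p = (1 + 0.07 − 0.9)/(1.4 − 0.9) = 0.1700/0.5000 = 0.3400
Terminal stock prices: S_u = 133, S_d = 85.5
Terminal payoffs (S − K): max(13, 0) = 13, max(-34.5, 0) = 0
Node 0 (S = 95): V_0 = 1/1.07·[0.3400·13.0000 + 0.6600·0.0000] = 4.1308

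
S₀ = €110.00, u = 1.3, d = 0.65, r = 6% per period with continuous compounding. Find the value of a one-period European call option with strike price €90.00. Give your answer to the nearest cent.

€31.62

Risk-neutral probability p = (e^0.06 − 0.65)/(1.3 − 0.65) = 0.4118/0.6500 = 0.6336
Terminal stock prices: S_u = 143, S_d = 71.5
Terminal payoffs (S − K): max(53, 0) = 53, max(-18.5, 0) = 0
Node 0 (S = 110): V_0 = e^(−0.06)·[0.6336·53.0000 + 0.3664·0.0000] = 31.6249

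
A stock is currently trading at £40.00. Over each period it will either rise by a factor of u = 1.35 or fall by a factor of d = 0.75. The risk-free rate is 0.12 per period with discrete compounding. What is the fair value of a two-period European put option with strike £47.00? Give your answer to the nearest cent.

Risk-neutral probability p = (1 + 0.12 − 0.75)/(1.35 − 0.75) = 0.3700/0.6000 = 0.6167
Terminal stock prices: S_uu = 72.9, S_ud = 40.5, S_dd = 22.5
Terminal payoffs (K − S): max(-25.9, 0) = 0, max(6.5, 0) = 6.5, max(24.5, 0) = 24.5
Node u (S = 54): V_u = 1/1.12·[0.6167·0.0000 + 0.3833·6.5000] = 2.2247
Node d (S = 30): V_d = 1/1.12·[0.6167·6.5000 + 0.3833·24.5000] = 11.9643
Node 0 (S = 40): V_0 = 1/1.12·[0.6167·2.2247 + 0.3833·11.9643] = 5.3198

£5.32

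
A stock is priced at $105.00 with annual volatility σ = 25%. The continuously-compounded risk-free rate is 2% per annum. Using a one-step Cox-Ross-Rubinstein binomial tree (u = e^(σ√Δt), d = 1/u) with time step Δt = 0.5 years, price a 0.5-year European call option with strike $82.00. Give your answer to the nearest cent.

$23.82

CRR parameters: u = e^(σ√Δt) = e^(0.25·√0.5) = 1.1934, d = 1/u = 0.8380
Per-period rate: rΔt = 0.02·0.5 = 0.01, so R = e^0.01 = 1.0101
Risk-neutral probability p = (e^0.01 − 0.8380)/(1.1934 − 0.8380) = 0.1721/0.3554 = 0.4842
Terminal stock prices: S_u = 125.3, S_d = 87.99
Terminal payoffs (S − K): max(43.3, 0) = 43.3, max(5.987, 0) = 5.987
Node 0 (S = 105): V_0 = e^(−0.01)·[0.4842·43.3033 + 0.5158·5.9865] = 23.8159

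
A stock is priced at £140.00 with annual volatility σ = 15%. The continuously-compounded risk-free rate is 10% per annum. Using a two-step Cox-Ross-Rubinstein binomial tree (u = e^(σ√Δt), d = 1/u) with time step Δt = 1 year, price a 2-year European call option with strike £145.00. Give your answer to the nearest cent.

CRR parameters: u = e^(σ√Δt) = e^(0.15·√1) = 1.1618, d = 1/u = 0.8607
Per-period rate: rΔt = 0.1·1 = 0.1, so R = e^0.1 = 1.1052
Risk-neutral probability p = (e^0.1 − 0.8607)/(1.1618 − 0.8607) = 0.2445/0.3011 = 0.8118
Terminal stock prices: S_uu = 189, S_ud = 140, S_dd = 103.7
Terminal payoffs (S − K): max(43.98, 0) = 43.98, max(-5, 0) = 0, max(-41.29, 0) = 0
Node u (S = 162.7): V_u = e^(−0.1)·[0.8118·43.9802 + 0.1882·0.0000] = 32.3067
Node d (S = 120.5): V_d = e^(−0.1)·[0.8118·0.0000 + 0.1882·0.0000] = 0.0000
Node 0 (S = 140): V_0 = e^(−0.1)·[0.8118·32.3067 + 0.1882·0.0000] = 23.7316

£23.73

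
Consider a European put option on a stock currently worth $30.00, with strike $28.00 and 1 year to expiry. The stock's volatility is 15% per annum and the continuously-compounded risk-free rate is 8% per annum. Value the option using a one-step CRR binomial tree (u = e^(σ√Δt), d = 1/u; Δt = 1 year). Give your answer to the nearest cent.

$0.52

CRR parameters: u = e^(σ√Δt) = e^(0.15·√1) = 1.1618, d = 1/u = 0.8607
Per-period rate: rΔt = 0.08·1 = 0.08, so R = e^0.08 = 1.0833
Risk-neutral probability p = (e^0.08 − 0.8607)/(1.1618 − 0.8607) = 0.2226/0.3011 = 0.7392
Terminal stock prices: S_u = 34.86, S_d = 25.82
Terminal payoffs (K − S): max(-6.855, 0) = 0, max(2.179, 0) = 2.179
Node 0 (S = 30): V_0 = e^(−0.08)·[0.7392·0.0000 + 0.2608·2.1788] = 0.5246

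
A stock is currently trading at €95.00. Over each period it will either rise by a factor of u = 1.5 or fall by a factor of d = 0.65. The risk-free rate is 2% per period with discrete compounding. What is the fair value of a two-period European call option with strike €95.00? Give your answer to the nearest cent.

Risk-neutral probability p = (1 + 0.02 − 0.65)/(1.5 − 0.65) = 0.3700/0.8500 = 0.4353
Terminal stock prices: S_uu = 213.8, S_ud = 92.62, S_dd = 40.14
Terminal payoffs (S − K): max(118.8, 0) = 118.8, max(-2.375, 0) = 0, max(-54.86, 0) = 0
Node u (S = 142.5): V_u = 1/1.02·[0.4353·118.7500 + 0.5647·0.0000] = 50.6776
Node d (S = 61.75): V_d = 1/1.02·[0.4353·0.0000 + 0.5647·0.0000] = 0.0000
Node 0 (S = 95): V_0 = 1/1.02·[0.4353·50.6776 + 0.5647·0.0000] = 21.6271

€21.63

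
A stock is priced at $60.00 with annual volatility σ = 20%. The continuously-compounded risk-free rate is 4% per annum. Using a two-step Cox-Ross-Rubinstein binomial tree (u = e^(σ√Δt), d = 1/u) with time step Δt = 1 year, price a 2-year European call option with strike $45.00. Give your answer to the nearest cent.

CRR parameters: u = e^(σ√Δt) = e^(0.2·√1) = 1.2214, d = 1/u = 0.8187
Per-period rate: rΔt = 0.04·1 = 0.04, so R = e^0.04 = 1.0408
Risk-neutral probability p = (e^0.04 − 0.8187)/(1.2214 − 0.8187) = 0.2221/0.4027 = 0.5515
Terminal stock prices: S_uu = 89.51, S_ud = 60, S_dd = 40.22
Terminal payoffs (S − K): max(44.51, 0) = 44.51, max(15, 0) = 15, max(-4.781, 0) = 0
Node u (S = 73.28): V_u = e^(−0.04)·[0.5515·44.5095 + 0.4485·15.0000] = 30.0486
Node d (S = 49.12): V_d = e^(−0.04)·[0.5515·15.0000 + 0.4485·0.0000] = 7.9484
Node 0 (S = 60): V_0 = e^(−0.04)·[0.5515·30.0486 + 0.4485·7.9484] = 19.3474

$19.35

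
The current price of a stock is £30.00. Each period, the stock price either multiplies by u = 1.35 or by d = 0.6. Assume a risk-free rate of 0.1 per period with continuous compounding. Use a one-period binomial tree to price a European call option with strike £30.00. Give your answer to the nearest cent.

£6.40

Risk-neutral probability p = (e^0.1 − 0.6)/(1.35 − 0.6) = 0.5052/0.7500 = 0.6736
Terminal stock prices: S_u = 40.5, S_d = 18
Terminal payoffs (S − K): max(10.5, 0) = 10.5, max(-12, 0) = 0
Node 0 (S = 30): V_0 = e^(−0.1)·[0.6736·10.5000 + 0.3264·0.0000] = 6.3994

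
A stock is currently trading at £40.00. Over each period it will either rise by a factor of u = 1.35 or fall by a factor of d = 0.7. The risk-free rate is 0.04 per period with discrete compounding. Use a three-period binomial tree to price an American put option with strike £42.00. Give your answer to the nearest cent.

£8.06

Risk-neutral probability p = (1 + 0.04 − 0.7)/(1.35 − 0.7) = 0.3400/0.6500 = 0.5231
Terminal stock prices: S_uuu = 98.42, S_uud = 51.03, S_udd = 26.46, S_ddd = 13.72
Terminal payoffs (K − S): max(-56.42, 0) = 0, max(-9.03, 0) = 0, max(15.54, 0) = 15.54, max(28.28, 0) = 28.28
Node uu (S = 72.9): continuation = 1/1.04·[0.5231·0.0000 + 0.4769·0.0000] = 0.0000; exercise value = 0.0000 ≤ continuation, so V_uu = 0.0000
Node ud (S = 37.8): continuation = 1/1.04·[0.5231·0.0000 + 0.4769·15.5400] = 7.1263; exercise value = 4.2000 ≤ continuation, so V_ud = 7.1263
Node dd (S = 19.6): continuation = 1/1.04·[0.5231·15.5400 + 0.4769·28.2800] = 20.7846; exercise value = 22.4000 > continuation, so V_dd = 22.4000 (exercise)
Node u (S = 54): continuation = 1/1.04·[0.5231·0.0000 + 0.4769·7.1263] = 3.2680; exercise value = 0.0000 ≤ continuation, so V_u = 3.2680
Node d (S = 28): continuation = 1/1.04·[0.5231·7.1263 + 0.4769·22.4000] = 13.8564; exercise value = 14.0000 > continuation, so V_d = 14.0000 (exercise)
Node 0 (S = 40): continuation = 1/1.04·[0.5231·3.2680 + 0.4769·14.0000] = 8.0638; exercise value = 2.0000 ≤ continuation, so V_0 = 8.0638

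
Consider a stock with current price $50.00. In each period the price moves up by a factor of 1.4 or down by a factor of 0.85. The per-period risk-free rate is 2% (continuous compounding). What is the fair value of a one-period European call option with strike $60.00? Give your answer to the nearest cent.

Risk-neutral probability p = (e^0.02 − 0.85)/(1.4 − 0.85) = 0.1702/0.5500 = 0.3095
Terminal stock prices: S_u = 70, S_d = 42.5
Terminal payoffs (S − K): max(10, 0) = 10, max(-17.5, 0) = 0
Node 0 (S = 50): V_0 = e^(−0.02)·[0.3095·10.0000 + 0.6905·0.0000] = 3.0333

$3.03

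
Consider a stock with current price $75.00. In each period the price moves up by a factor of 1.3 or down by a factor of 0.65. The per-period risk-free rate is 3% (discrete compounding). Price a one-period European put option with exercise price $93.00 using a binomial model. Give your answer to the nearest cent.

$17.85

Risk-neutral probability p = (1 + 0.03 − 0.65)/(1.3 − 0.65) = 0.3800/0.6500 = 0.5846
Terminal stock prices: S_u = 97.5, S_d = 48.75
Terminal payoffs (K − S): max(-4.5, 0) = 0, max(44.25, 0) = 44.25
Node 0 (S = 75): V_0 = 1/1.03·[0.5846·0.0000 + 0.4154·44.2500] = 17.8454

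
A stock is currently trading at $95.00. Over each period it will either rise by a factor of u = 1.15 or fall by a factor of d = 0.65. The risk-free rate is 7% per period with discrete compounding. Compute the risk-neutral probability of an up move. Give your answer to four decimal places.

p = 0.8400

Risk-neutral probability p = (1 + 0.07 − 0.65)/(1.15 − 0.65) = 0.4200/0.5000 = 0.8400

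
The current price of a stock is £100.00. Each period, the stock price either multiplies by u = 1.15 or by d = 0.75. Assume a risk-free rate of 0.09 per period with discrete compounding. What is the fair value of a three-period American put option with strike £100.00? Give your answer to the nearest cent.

Risk-neutral probability p = (1 + 0.09 − 0.75)/(1.15 − 0.75) = 0.3400/0.4000 = 0.8500
Terminal stock prices: S_uuu = 152.1, S_uud = 99.19, S_udd = 64.69, S_ddd = 42.19
Terminal payoffs (K − S): max(-52.09, 0) = 0, max(0.8125, 0) = 0.8125, max(35.31, 0) = 35.31, max(57.81, 0) = 57.81
Node uu (S = 132.2): continuation = 1/1.09·[0.8500·0.0000 + 0.1500·0.8125] = 0.1118; exercise value = 0.0000 ≤ continuation, so V_uu = 0.1118
Node ud (S = 86.25): continuation = 1/1.09·[0.8500·0.8125 + 0.1500·35.3125] = 5.4931; exercise value = 13.7500 > continuation, so V_ud = 13.7500 (exercise)
Node dd (S = 56.25): continuation = 1/1.09·[0.8500·35.3125 + 0.1500·57.8125] = 35.4931; exercise value = 43.7500 > continuation, so V_dd = 43.7500 (exercise)
Node u (S = 115): continuation = 1/1.09·[0.8500·0.1118 + 0.1500·13.7500] = 1.9794; exercise value = 0.0000 ≤ continuation, so V_u = 1.9794
Node d (S = 75): continuation = 1/1.09·[0.8500·13.7500 + 0.1500·43.7500] = 16.7431; exercise value = 25.0000 > continuation, so V_d = 25.0000 (exercise)
Node 0 (S = 100): continuation = 1/1.09·[0.8500·1.9794 + 0.1500·25.0000] = 4.9839; exercise value = 0.0000 ≤ continuation, so V_0 = 4.9839

£4.98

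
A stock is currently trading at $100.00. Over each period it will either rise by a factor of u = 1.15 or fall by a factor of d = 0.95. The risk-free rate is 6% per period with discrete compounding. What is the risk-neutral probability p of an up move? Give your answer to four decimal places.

p = 0.5500

Risk-neutral probability p = (1 + 0.06 − 0.95)/(1.15 − 0.95) = 0.1100/0.2000 = 0.5500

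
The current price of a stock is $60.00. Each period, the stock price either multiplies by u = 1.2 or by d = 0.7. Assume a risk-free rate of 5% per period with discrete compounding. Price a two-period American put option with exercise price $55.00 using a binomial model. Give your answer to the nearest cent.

$4.59

Risk-neutral probability p = (1 + 0.05 − 0.7)/(1.2 − 0.7) = 0.3500/0.5000 = 0.7000
Terminal stock prices: S_uu = 86.4, S_ud = 50.4, S_dd = 29.4
Terminal payoffs (K − S): max(-31.4, 0) = 0, max(4.6, 0) = 4.6, max(25.6, 0) = 25.6
Node u (S = 72): continuation = 1/1.05·[0.7000·0.0000 + 0.3000·4.6000] = 1.3143; exercise value = 0.0000 ≤ continuation, so V_u = 1.3143
Node d (S = 42): continuation = 1/1.05·[0.7000·4.6000 + 0.3000·25.6000] = 10.3810; exercise value = 13.0000 > continuation, so V_d = 13.0000 (exercise)
Node 0 (S = 60): continuation = 1/1.05·[0.7000·1.3143 + 0.3000·13.0000] = 4.5905; exercise value = 0.0000 ≤ continuation, so V_0 = 4.5905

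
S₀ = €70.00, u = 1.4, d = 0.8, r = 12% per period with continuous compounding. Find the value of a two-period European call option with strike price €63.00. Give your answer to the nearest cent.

€23.40

Risk-neutral probability p = (e^0.12 − 0.8)/(1.4 − 0.8) = 0.3275/0.6000 = 0.5458
Terminal stock prices: S_uu = 137.2, S_ud = 78.4, S_dd = 44.8
Terminal payoffs (S − K): max(74.2, 0) = 74.2, max(15.4, 0) = 15.4, max(-18.2, 0) = 0
Node u (S = 98): V_u = e^(−0.12)·[0.5458·74.2000 + 0.4542·15.4000] = 42.1240
Node d (S = 56): V_d = e^(−0.12)·[0.5458·15.4000 + 0.4542·0.0000] = 7.4552
Node 0 (S = 70): V_0 = e^(−0.12)·[0.5458·42.1240 + 0.4542·7.4552] = 23.3956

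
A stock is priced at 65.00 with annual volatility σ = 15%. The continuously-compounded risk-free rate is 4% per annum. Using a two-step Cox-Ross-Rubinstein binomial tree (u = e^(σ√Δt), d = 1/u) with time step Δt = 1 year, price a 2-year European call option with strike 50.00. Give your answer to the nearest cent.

CRR parameters: u = e^(σ√Δt) = e^(0.15·√1) = 1.1618, d = 1/u = 0.8607
Per-period rate: rΔt = 0.04·1 = 0.04, so R = e^0.04 = 1.0408
Risk-neutral probability p = (e^0.04 − 0.8607)/(1.1618 − 0.8607) = 0.1801/0.3011 = 0.5981
Terminal stock prices: S_uu = 87.74, S_ud = 65, S_dd = 48.15
Terminal payoffs (S − K): max(37.74, 0) = 37.74, max(15, 0) = 15, max(-1.847, 0) = 0
Node u (S = 75.52): V_u = e^(−0.04)·[0.5981·37.7408 + 0.4019·15.0000] = 27.4798
Node d (S = 55.95): V_d = e^(−0.04)·[0.5981·15.0000 + 0.4019·0.0000] = 8.6197
Node 0 (S = 65): V_0 = e^(−0.04)·[0.5981·27.4798 + 0.4019·8.6197] = 19.1196

19.12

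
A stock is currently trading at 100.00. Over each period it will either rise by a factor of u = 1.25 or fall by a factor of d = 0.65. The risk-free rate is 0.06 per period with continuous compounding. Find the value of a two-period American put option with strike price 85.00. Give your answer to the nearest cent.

Risk-neutral probability p = (e^0.06 − 0.65)/(1.25 − 0.65) = 0.4118/0.6000 = 0.6864
Terminal stock prices: S_uu = 156.2, S_ud = 81.25, S_dd = 42.25
Terminal payoffs (K − S): max(-71.25, 0) = 0, max(3.75, 0) = 3.75, max(42.75, 0) = 42.75
Node u (S = 125): continuation = e^(−0.06)·[0.6864·0.0000 + 0.3136·3.7500] = 1.1075; exercise value = 0.0000 ≤ continuation, so V_u = 1.1075
Node d (S = 65): continuation = e^(−0.06)·[0.6864·3.7500 + 0.3136·42.7500] = 15.0500; exercise value = 20.0000 > continuation, so V_d = 20.0000 (exercise)
Node 0 (S = 100): continuation = e^(−0.06)·[0.6864·1.1075 + 0.3136·20.0000] = 6.6228; exercise value = 0.0000 ≤ continuation, so V_0 = 6.6228

6.62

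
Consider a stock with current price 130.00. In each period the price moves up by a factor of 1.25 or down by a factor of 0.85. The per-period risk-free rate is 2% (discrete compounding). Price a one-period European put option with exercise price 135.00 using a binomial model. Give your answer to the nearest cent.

Risk-neutral probability p = (1 + 0.02 − 0.85)/(1.25 − 0.85) = 0.1700/0.4000 = 0.4250
Terminal stock prices: S_u = 162.5, S_d = 110.5
Terminal payoffs (K − S): max(-27.5, 0) = 0, max(24.5, 0) = 24.5
Node 0 (S = 130): V_0 = 1/1.02·[0.4250·0.0000 + 0.5750·24.5000] = 13.8113

13.81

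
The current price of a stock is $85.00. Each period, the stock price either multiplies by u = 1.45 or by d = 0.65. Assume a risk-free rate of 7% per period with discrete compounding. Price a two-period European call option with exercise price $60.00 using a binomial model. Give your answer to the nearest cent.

Risk-neutral probability p = (1 + 0.07 − 0.65)/(1.45 − 0.65) = 0.4200/0.8000 = 0.5250
Terminal stock prices: S_uu = 178.7, S_ud = 80.11, S_dd = 35.91
Terminal payoffs (S − K): max(118.7, 0) = 118.7, max(20.11, 0) = 20.11, max(-24.09, 0) = 0
Node u (S = 123.2): V_u = 1/1.07·[0.5250·118.7125 + 0.4750·20.1125] = 67.1752
Node d (S = 55.25): V_d = 1/1.07·[0.5250·20.1125 + 0.4750·0.0000] = 9.8683
Node 0 (S = 85): V_0 = 1/1.07·[0.5250·67.1752 + 0.4750·9.8683] = 37.3406

$37.34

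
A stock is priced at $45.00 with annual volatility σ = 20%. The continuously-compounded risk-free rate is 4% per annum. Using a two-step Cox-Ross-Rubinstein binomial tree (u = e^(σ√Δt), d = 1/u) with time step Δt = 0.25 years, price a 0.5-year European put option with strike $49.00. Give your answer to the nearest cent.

$4.64

CRR parameters: u = e^(σ√Δt) = e^(0.2·√0.25) = 1.1052, d = 1/u = 0.9048
Per-period rate: rΔt = 0.04·0.25 = 0.01, so R = e^0.01 = 1.0101
Risk-neutral probability p = (e^0.01 − 0.9048)/(1.1052 − 0.9048) = 0.1052/0.2003 = 0.5252
Terminal stock prices: S_uu = 54.96, S_ud = 45, S_dd = 36.84
Terminal payoffs (K − S): max(-5.963, 0) = 0, max(4, 0) = 4, max(12.16, 0) = 12.16
Node u (S = 49.73): V_u = e^(−0.01)·[0.5252·0.0000 + 0.4748·4.0000] = 1.8804
Node d (S = 40.72): V_d = e^(−0.01)·[0.5252·4.0000 + 0.4748·12.1571] = 7.7948
Node 0 (S = 45): V_0 = e^(−0.01)·[0.5252·1.8804 + 0.4748·7.7948] = 4.6419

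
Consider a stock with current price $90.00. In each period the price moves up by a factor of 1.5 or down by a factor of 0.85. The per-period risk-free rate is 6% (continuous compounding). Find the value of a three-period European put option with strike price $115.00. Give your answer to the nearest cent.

Risk-neutral probability p = (e^0.06 − 0.85)/(1.5 − 0.85) = 0.2118/0.6500 = 0.3259
Terminal stock prices: S_uuu = 303.8, S_uud = 172.1, S_udd = 97.54, S_ddd = 55.27
Terminal payoffs (K − S): max(-188.8, 0) = 0, max(-57.12, 0) = 0, max(17.46, 0) = 17.46, max(59.73, 0) = 59.73
Node uu (S = 202.5): V_uu = e^(−0.06)·[0.3259·0.0000 + 0.6741·0.0000] = 0.0000
Node ud (S = 114.8): V_ud = e^(−0.06)·[0.3259·0.0000 + 0.6741·17.4625] = 11.0859
Node dd (S = 65.02): V_dd = e^(−0.06)·[0.3259·17.4625 + 0.6741·59.7288] = 43.2779
Node u (S = 135): V_u = e^(−0.06)·[0.3259·0.0000 + 0.6741·11.0859] = 7.0378
Node d (S = 76.5): V_d = e^(−0.06)·[0.3259·11.0859 + 0.6741·43.2779] = 30.8771
Node 0 (S = 90): V_0 = e^(−0.06)·[0.3259·7.0378 + 0.6741·30.8771] = 21.7621

$21.76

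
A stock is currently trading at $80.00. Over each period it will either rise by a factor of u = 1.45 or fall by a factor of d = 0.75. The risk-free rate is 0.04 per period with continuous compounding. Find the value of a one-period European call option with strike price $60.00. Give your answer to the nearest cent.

$22.35

Risk-neutral probability p = (e^0.04 − 0.75)/(1.45 − 0.75) = 0.2908/0.7000 = 0.4154
Terminal stock prices: S_u = 116, S_d = 60
Terminal payoffs (S − K): max(56, 0) = 56, max(0, 0) = 0
Node 0 (S = 80): V_0 = e^(−0.04)·[0.4154·56.0000 + 0.5846·0.0000] = 22.3526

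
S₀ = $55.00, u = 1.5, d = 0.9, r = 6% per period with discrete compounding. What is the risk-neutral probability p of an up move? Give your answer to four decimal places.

Risk-neutral probability p = (1 + 0.06 − 0.9)/(1.5 − 0.9) = 0.1600/0.6000 = 0.2667

p = 0.2667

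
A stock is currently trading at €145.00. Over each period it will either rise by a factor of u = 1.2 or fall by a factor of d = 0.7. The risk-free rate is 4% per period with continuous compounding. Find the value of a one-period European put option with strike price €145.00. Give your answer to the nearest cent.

€13.31

Risk-neutral probability p = (e^0.04 − 0.7)/(1.2 − 0.7) = 0.3408/0.5000 = 0.6816
Terminal stock prices: S_u = 174, S_d = 101.5
Terminal payoffs (K − S): max(-29, 0) = 0, max(43.5, 0) = 43.5
Node 0 (S = 145): V_0 = e^(−0.04)·[0.6816·0.0000 + 0.3184·43.5000] = 13.3064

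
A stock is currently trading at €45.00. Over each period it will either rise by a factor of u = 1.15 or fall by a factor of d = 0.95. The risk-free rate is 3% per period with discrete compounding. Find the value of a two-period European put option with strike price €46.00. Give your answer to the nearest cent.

€1.83

Risk-neutral probability p = (1 + 0.03 − 0.95)/(1.15 − 0.95) = 0.0800/0.2000 = 0.4000
Terminal stock prices: S_uu = 59.51, S_ud = 49.16, S_dd = 40.61
Terminal payoffs (K − S): max(-13.51, 0) = 0, max(-3.162, 0) = 0, max(5.388, 0) = 5.388
Node u (S = 51.75): V_u = 1/1.03·[0.4000·0.0000 + 0.6000·0.0000] = 0.0000
Node d (S = 42.75): V_d = 1/1.03·[0.4000·0.0000 + 0.6000·5.3875] = 3.1383
Node 0 (S = 45): V_0 = 1/1.03·[0.4000·0.0000 + 0.6000·3.1383] = 1.8282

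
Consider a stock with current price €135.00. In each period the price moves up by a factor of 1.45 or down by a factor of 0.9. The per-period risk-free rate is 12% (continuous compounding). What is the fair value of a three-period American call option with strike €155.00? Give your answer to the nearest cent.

€34.82

Risk-neutral probability p = (e^0.12 − 0.9)/(1.45 − 0.9) = 0.2275/0.5500 = 0.4136
Terminal stock prices: S_uuu = 411.6, S_uud = 255.5, S_udd = 158.6, S_ddd = 98.42
Terminal payoffs (S − K): max(256.6, 0) = 256.6, max(100.5, 0) = 100.5, max(3.558, 0) = 3.558, max(-56.58, 0) = 0
Node uu (S = 283.8): continuation = e^(−0.12)·[0.4136·256.5644 + 0.5864·100.4537] = 146.3648; exercise value = 128.8375 ≤ continuation, so V_uu = 146.3648
Node ud (S = 176.2): continuation = e^(−0.12)·[0.4136·100.4537 + 0.5864·3.5575] = 38.7023; exercise value = 21.1750 ≤ continuation, so V_ud = 38.7023
Node dd (S = 109.4): continuation = e^(−0.12)·[0.4136·3.5575 + 0.5864·0.0000] = 1.3051; exercise value = 0.0000 ≤ continuation, so V_dd = 1.3051
Node u (S = 195.8): continuation = e^(−0.12)·[0.4136·146.3648 + 0.5864·38.7023] = 73.8227; exercise value = 40.7500 ≤ continuation, so V_u = 73.8227
Node d (S = 121.5): continuation = e^(−0.12)·[0.4136·38.7023 + 0.5864·1.3051] = 14.8770; exercise value = 0.0000 ≤ continuation, so V_d = 14.8770
Node 0 (S = 135): continuation = e^(−0.12)·[0.4136·73.8227 + 0.5864·14.8770] = 34.8194; exercise value = 0.0000 ≤ continuation, so V_0 = 34.8194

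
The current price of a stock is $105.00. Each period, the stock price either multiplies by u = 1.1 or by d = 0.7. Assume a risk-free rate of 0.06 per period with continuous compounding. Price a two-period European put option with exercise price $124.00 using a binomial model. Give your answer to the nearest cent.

Risk-neutral probability p = (e^0.06 − 0.7)/(1.1 − 0.7) = 0.3618/0.4000 = 0.9046
Terminal stock prices: S_uu = 127.1, S_ud = 80.85, S_dd = 51.45
Terminal payoffs (K − S): max(-3.05, 0) = 0, max(43.15, 0) = 43.15, max(72.55, 0) = 72.55
Node u (S = 115.5): V_u = e^(−0.06)·[0.9046·0.0000 + 0.0954·43.1500] = 3.8771
Node d (S = 73.5): V_d = e^(−0.06)·[0.9046·43.1500 + 0.0954·72.5500] = 43.2788
Node 0 (S = 105): V_0 = e^(−0.06)·[0.9046·3.8771 + 0.0954·43.2788] = 7.1917

$7.19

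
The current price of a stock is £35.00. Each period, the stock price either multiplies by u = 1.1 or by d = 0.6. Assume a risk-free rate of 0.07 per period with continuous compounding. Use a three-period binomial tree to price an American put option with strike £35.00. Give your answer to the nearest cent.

Risk-neutral probability p = (e^0.07 − 0.6)/(1.1 − 0.6) = 0.4725/0.5000 = 0.9450
Terminal stock prices: S_uuu = 46.59, S_uud = 25.41, S_udd = 13.86, S_ddd = 7.56
Terminal payoffs (K − S): max(-11.59, 0) = 0, max(9.59, 0) = 9.59, max(21.14, 0) = 21.14, max(27.44, 0) = 27.44
Node uu (S = 42.35): continuation = e^(−0.07)·[0.9450·0.0000 + 0.0550·9.5900] = 0.4916; exercise value = 0.0000 ≤ continuation, so V_uu = 0.4916
Node ud (S = 23.1): continuation = e^(−0.07)·[0.9450·9.5900 + 0.0550·21.1400] = 9.5338; exercise value = 11.9000 > continuation, so V_ud = 11.9000 (exercise)
Node dd (S = 12.6): continuation = e^(−0.07)·[0.9450·21.1400 + 0.0550·27.4400] = 20.0338; exercise value = 22.4000 > continuation, so V_dd = 22.4000 (exercise)
Node u (S = 38.5): continuation = e^(−0.07)·[0.9450·0.4916 + 0.0550·11.9000] = 1.0433; exercise value = 0.0000 ≤ continuation, so V_u = 1.0433
Node d (S = 21): continuation = e^(−0.07)·[0.9450·11.9000 + 0.0550·22.4000] = 11.6338; exercise value = 14.0000 > continuation, so V_d = 14.0000 (exercise)
Node 0 (S = 35): continuation = e^(−0.07)·[0.9450·1.0433 + 0.0550·14.0000] = 1.6370; exercise value = 0.0000 ≤ continuation, so V_0 = 1.6370

£1.64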